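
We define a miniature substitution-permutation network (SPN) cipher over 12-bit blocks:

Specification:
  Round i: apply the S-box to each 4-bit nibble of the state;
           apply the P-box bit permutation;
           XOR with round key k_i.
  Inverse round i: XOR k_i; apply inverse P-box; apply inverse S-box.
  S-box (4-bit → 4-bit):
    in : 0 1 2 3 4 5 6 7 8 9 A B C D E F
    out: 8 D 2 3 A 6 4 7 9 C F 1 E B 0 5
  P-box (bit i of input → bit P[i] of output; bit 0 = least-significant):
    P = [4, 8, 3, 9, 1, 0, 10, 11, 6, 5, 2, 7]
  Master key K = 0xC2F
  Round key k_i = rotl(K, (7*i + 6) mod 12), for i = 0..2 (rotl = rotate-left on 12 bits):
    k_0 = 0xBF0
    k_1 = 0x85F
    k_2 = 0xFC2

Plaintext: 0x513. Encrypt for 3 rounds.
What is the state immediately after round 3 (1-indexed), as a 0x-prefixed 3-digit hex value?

0xA63

s_0 = plaintext = 0x513
s_1 = Round(s_0, k_0) = 0x6C6
s_2 = Round(s_1, k_1) = 0x452
s_3 = Round(s_2, k_2) = 0xA63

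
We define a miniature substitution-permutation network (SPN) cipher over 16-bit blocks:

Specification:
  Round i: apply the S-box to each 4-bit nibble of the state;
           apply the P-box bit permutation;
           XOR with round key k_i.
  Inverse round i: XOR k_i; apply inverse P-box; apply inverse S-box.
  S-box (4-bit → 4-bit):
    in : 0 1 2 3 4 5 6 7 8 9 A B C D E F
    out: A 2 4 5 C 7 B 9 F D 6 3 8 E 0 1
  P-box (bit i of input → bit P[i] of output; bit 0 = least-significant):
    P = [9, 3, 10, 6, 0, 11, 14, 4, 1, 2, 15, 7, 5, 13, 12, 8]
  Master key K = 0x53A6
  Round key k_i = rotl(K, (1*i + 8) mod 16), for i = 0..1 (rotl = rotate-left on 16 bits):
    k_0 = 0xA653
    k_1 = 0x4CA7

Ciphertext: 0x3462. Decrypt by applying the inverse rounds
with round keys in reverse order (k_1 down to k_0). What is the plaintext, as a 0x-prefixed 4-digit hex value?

0xEBF5

s_0 = ciphertext = 0x3462
s_1 = InvRound(s_0, k_1) = 0xA05C
s_2 = InvRound(s_1, k_0) = 0xEBF5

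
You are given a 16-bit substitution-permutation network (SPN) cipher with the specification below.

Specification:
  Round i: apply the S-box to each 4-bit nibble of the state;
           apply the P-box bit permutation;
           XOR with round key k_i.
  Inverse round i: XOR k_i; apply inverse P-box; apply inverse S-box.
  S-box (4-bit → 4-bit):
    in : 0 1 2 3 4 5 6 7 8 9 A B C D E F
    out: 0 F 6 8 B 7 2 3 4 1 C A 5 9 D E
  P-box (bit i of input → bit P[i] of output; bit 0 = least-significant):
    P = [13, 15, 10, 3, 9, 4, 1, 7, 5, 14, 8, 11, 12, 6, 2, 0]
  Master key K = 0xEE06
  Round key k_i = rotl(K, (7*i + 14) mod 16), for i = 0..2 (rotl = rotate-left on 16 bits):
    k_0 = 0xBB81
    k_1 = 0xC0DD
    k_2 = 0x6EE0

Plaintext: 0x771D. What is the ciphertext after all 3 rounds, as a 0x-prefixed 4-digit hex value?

0x992E

s_0 = plaintext = 0x771D
s_1 = Round(s_0, k_0) = 0xC97B
s_2 = Round(s_1, k_1) = 0x52E1
s_3 = Round(s_2, k_2) = 0x992E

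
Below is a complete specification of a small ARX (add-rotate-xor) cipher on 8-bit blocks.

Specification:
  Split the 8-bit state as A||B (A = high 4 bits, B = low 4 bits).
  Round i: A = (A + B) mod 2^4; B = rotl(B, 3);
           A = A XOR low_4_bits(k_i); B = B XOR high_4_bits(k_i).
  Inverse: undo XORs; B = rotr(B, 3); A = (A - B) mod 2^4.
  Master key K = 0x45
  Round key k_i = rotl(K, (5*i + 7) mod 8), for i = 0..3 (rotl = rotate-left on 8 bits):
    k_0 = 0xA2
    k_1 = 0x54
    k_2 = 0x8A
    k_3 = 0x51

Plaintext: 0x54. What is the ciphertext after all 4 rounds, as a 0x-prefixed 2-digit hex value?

s_0 = plaintext = 0x54
s_1 = Round(s_0, k_0) = 0xB8
s_2 = Round(s_1, k_1) = 0x71
s_3 = Round(s_2, k_2) = 0x20
s_4 = Round(s_3, k_3) = 0x35

0x35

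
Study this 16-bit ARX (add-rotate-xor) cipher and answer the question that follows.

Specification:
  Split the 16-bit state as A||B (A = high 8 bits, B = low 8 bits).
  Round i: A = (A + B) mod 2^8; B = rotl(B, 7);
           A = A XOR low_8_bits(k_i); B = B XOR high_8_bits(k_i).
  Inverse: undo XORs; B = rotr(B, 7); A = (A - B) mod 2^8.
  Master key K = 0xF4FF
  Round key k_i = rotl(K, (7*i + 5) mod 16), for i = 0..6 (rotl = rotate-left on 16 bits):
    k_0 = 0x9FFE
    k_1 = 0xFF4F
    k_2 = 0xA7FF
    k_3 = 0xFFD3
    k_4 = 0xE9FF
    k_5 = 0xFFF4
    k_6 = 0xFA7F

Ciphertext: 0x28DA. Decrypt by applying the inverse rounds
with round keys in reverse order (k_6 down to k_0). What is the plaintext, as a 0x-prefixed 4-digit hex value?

0x7BD0

s_0 = ciphertext = 0x28DA
s_1 = InvRound(s_0, k_6) = 0x1740
s_2 = InvRound(s_1, k_5) = 0x647F
s_3 = InvRound(s_2, k_4) = 0x6E2D
s_4 = InvRound(s_3, k_3) = 0x18A5
s_5 = InvRound(s_4, k_2) = 0xE304
s_6 = InvRound(s_5, k_1) = 0xB5F7
s_7 = InvRound(s_6, k_0) = 0x7BD0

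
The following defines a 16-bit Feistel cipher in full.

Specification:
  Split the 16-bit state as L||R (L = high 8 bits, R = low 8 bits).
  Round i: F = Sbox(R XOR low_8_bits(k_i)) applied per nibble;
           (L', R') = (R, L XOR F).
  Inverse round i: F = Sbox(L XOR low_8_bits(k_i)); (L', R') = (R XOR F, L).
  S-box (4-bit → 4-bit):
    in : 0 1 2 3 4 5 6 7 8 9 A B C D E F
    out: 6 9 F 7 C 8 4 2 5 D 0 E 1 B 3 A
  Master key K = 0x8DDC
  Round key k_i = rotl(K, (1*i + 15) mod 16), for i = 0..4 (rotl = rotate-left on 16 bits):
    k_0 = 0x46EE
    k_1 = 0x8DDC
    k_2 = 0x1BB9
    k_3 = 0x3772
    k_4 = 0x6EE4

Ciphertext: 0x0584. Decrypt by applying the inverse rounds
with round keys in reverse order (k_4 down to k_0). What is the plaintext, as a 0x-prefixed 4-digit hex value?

s_0 = ciphertext = 0x0584
s_1 = InvRound(s_0, k_4) = 0xBD05
s_2 = InvRound(s_1, k_3) = 0x1FBD
s_3 = InvRound(s_2, k_2) = 0xB91F
s_4 = InvRound(s_3, k_1) = 0x57B9
s_5 = InvRound(s_4, k_0) = 0x5457

0x5457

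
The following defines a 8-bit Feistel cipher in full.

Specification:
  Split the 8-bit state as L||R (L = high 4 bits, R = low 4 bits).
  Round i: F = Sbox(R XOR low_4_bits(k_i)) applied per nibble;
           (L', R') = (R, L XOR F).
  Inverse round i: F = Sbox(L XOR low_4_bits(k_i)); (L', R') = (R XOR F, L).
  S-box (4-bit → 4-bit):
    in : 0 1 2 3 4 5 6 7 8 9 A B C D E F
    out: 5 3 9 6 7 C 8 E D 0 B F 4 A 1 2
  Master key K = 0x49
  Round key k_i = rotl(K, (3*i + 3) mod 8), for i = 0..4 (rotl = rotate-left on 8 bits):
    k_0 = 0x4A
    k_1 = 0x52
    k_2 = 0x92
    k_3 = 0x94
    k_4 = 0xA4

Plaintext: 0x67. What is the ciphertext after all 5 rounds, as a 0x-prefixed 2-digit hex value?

0x4E

s_0 = plaintext = 0x67
s_1 = Round(s_0, k_0) = 0x7C
s_2 = Round(s_1, k_1) = 0xC6
s_3 = Round(s_2, k_2) = 0x6B
s_4 = Round(s_3, k_3) = 0xB4
s_5 = Round(s_4, k_4) = 0x4E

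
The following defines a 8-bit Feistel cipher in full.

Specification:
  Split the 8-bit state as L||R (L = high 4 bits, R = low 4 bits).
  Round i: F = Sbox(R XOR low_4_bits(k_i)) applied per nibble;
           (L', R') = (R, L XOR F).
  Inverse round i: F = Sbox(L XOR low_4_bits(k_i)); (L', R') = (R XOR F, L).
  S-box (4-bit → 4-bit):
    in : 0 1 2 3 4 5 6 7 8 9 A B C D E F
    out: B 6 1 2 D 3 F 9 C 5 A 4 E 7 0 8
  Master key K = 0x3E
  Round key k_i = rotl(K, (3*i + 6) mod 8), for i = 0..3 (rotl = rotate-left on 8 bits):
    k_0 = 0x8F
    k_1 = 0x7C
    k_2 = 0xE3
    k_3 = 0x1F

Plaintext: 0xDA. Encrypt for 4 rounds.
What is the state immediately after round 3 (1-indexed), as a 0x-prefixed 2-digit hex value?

s_0 = plaintext = 0xDA
s_1 = Round(s_0, k_0) = 0xAE
s_2 = Round(s_1, k_1) = 0xEB
s_3 = Round(s_2, k_2) = 0xB2
s_4 = Round(s_3, k_3) = 0x2C

0xB2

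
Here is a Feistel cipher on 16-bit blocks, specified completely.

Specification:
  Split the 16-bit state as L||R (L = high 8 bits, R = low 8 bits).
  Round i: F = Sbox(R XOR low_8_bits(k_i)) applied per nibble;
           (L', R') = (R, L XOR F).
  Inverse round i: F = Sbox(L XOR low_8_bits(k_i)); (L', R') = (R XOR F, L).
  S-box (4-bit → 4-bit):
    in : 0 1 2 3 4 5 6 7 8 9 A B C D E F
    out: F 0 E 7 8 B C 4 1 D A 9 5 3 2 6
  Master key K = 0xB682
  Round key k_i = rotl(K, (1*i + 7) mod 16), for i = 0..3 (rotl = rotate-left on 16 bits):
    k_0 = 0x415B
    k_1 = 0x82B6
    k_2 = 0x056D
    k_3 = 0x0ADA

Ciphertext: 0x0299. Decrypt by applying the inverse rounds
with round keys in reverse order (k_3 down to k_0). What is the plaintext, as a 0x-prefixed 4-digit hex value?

s_0 = ciphertext = 0x0299
s_1 = InvRound(s_0, k_3) = 0xA802
s_2 = InvRound(s_1, k_2) = 0x59A8
s_3 = InvRound(s_2, k_1) = 0x8E59
s_4 = InvRound(s_3, k_0) = 0x628E

0x628E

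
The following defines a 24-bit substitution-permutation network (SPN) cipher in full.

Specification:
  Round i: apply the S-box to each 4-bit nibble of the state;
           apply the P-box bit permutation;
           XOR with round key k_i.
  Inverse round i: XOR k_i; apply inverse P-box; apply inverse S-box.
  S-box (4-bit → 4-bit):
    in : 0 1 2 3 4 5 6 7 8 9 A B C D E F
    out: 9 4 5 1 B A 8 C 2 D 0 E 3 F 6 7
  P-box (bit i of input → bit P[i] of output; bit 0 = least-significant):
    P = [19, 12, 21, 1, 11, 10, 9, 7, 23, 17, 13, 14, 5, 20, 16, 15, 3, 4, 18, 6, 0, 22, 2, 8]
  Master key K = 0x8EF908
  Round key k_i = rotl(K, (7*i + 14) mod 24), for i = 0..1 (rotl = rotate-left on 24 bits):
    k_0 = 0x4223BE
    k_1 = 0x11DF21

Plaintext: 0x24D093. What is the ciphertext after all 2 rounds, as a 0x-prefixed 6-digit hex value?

s_0 = plaintext = 0x24D093
s_1 = Round(s_0, k_0) = 0xDBE943
s_2 = Round(s_1, k_1) = 0xCCB2F4

0xCCB2F4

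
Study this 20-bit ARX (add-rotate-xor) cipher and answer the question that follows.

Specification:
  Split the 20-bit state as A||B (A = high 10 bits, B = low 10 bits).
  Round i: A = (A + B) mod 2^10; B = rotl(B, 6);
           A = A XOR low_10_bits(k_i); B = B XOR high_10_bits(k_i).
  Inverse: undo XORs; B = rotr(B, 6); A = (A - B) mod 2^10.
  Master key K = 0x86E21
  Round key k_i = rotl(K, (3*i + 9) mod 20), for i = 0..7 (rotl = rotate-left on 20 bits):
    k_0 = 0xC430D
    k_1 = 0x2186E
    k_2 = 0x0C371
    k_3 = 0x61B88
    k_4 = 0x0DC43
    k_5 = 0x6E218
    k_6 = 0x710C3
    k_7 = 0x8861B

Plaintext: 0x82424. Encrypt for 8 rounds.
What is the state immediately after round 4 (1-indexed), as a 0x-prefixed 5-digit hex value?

s_0 = plaintext = 0x82424
s_1 = Round(s_0, k_0) = 0x48212
s_2 = Round(s_1, k_1) = 0xD7027
s_3 = Round(s_2, k_2) = 0x3C9F2
s_4 = Round(s_3, k_3) = 0x5B119
s_5 = Round(s_4, k_4) = 0xB1A66
s_6 = Round(s_5, k_5) = 0xCD01E
s_7 = Round(s_6, k_6) = 0xE4645
s_8 = Round(s_7, k_7) = 0xF3745

0x5B119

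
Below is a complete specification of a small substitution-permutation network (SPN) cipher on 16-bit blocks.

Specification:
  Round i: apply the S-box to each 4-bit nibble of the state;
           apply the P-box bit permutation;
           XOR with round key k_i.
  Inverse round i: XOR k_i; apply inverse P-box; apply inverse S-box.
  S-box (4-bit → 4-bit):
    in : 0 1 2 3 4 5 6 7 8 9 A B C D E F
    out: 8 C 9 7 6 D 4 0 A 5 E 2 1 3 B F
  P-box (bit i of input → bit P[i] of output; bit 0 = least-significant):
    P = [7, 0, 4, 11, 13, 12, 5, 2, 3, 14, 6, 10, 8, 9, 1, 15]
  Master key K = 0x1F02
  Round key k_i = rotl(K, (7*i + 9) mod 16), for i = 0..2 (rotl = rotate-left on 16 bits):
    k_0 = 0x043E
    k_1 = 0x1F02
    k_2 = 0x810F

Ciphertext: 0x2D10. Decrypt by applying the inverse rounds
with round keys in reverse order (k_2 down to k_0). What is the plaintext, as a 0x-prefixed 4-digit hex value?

s_0 = ciphertext = 0x2D10
s_1 = InvRound(s_0, k_2) = 0x122A
s_2 = InvRound(s_1, k_1) = 0xC260
s_3 = InvRound(s_2, k_0) = 0xAF06

0xAF06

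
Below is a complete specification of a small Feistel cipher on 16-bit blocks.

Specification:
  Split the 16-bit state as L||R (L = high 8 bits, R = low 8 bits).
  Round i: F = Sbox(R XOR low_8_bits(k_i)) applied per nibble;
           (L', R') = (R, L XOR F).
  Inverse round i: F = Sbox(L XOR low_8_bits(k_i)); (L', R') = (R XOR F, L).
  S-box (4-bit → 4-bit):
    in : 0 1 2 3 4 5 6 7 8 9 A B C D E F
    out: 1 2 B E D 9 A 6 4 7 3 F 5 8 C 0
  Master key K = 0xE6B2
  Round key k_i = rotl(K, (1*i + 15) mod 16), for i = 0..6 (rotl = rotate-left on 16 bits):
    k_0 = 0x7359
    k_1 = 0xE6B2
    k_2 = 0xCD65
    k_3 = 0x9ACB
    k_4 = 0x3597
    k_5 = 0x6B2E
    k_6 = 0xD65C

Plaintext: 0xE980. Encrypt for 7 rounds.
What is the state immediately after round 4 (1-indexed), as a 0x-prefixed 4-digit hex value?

s_0 = plaintext = 0xE980
s_1 = Round(s_0, k_0) = 0x806E
s_2 = Round(s_1, k_1) = 0x6E05
s_3 = Round(s_2, k_2) = 0x05CF
s_4 = Round(s_3, k_3) = 0xCF18
s_5 = Round(s_4, k_4) = 0x188F
s_6 = Round(s_5, k_5) = 0x8F2A
s_7 = Round(s_6, k_6) = 0x2AE5

0xCF18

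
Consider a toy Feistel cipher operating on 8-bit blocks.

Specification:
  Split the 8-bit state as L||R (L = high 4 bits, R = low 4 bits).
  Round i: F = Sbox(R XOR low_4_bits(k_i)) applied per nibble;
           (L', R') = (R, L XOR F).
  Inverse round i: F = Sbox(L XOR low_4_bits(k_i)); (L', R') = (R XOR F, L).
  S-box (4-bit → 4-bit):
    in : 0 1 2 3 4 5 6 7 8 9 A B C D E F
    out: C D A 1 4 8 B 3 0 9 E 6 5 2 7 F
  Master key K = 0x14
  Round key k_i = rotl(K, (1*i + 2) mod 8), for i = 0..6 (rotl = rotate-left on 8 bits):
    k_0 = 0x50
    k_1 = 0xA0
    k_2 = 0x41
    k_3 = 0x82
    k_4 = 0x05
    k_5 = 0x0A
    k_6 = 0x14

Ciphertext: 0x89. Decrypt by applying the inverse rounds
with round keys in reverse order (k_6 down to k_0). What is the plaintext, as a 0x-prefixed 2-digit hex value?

0x32

s_0 = ciphertext = 0x89
s_1 = InvRound(s_0, k_6) = 0xC8
s_2 = InvRound(s_1, k_5) = 0x3C
s_3 = InvRound(s_2, k_4) = 0x73
s_4 = InvRound(s_3, k_3) = 0xB7
s_5 = InvRound(s_4, k_2) = 0x9B
s_6 = InvRound(s_5, k_1) = 0x29
s_7 = InvRound(s_6, k_0) = 0x32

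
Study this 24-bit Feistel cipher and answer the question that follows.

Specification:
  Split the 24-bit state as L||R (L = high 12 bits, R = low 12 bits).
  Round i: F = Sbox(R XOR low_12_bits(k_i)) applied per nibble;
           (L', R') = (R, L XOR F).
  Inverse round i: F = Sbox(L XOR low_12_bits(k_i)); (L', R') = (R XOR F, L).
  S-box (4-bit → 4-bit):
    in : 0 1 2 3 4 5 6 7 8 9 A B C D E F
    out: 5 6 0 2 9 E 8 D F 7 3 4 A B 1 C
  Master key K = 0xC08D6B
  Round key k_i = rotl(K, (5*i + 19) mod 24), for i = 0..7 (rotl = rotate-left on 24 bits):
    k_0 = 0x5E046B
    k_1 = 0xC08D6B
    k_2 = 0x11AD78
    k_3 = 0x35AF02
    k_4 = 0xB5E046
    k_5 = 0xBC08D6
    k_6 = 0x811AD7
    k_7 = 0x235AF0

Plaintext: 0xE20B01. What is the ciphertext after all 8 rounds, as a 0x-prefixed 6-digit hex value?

0xAC85C0

s_0 = plaintext = 0xE20B01
s_1 = Round(s_0, k_0) = 0xB012A3
s_2 = Round(s_1, k_1) = 0x2A37AE
s_3 = Round(s_2, k_2) = 0x7AE11B
s_4 = Round(s_3, k_3) = 0x11B6C9
s_5 = Round(s_4, k_4) = 0x6C99E7
s_6 = Round(s_5, k_5) = 0x9E70EF
s_7 = Round(s_6, k_6) = 0x0EFAC8
s_8 = Round(s_7, k_7) = 0xAC85C0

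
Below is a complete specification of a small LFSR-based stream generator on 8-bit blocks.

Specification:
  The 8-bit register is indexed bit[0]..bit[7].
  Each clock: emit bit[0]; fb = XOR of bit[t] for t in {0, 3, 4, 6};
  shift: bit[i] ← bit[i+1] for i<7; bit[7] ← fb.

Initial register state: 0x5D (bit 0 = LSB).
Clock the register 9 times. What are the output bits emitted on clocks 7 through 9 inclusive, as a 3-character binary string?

reg_0 = 0x5D
clock 1: out=1, reg = 0x2E
clock 2: out=0, reg = 0x97
clock 3: out=1, reg = 0x4B
clock 4: out=1, reg = 0xA5
clock 5: out=1, reg = 0xD2
clock 6: out=0, reg = 0x69
clock 7: out=1, reg = 0xB4
clock 8: out=0, reg = 0xDA
clock 9: out=0, reg = 0xED

100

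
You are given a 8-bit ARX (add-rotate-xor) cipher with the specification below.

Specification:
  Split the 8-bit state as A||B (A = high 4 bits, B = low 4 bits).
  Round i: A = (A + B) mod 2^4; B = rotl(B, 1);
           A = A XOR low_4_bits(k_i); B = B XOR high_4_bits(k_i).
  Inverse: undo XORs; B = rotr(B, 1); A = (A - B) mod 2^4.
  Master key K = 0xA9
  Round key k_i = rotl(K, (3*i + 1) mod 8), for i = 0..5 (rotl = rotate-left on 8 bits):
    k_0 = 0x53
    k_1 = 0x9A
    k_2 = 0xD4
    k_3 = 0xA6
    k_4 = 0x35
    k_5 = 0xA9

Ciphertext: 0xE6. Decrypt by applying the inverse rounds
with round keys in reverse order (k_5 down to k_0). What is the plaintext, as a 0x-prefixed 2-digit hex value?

0xF7

s_0 = ciphertext = 0xE6
s_1 = InvRound(s_0, k_5) = 0x16
s_2 = InvRound(s_1, k_4) = 0xAA
s_3 = InvRound(s_2, k_3) = 0xC0
s_4 = InvRound(s_3, k_2) = 0xAE
s_5 = InvRound(s_4, k_1) = 0x5B
s_6 = InvRound(s_5, k_0) = 0xF7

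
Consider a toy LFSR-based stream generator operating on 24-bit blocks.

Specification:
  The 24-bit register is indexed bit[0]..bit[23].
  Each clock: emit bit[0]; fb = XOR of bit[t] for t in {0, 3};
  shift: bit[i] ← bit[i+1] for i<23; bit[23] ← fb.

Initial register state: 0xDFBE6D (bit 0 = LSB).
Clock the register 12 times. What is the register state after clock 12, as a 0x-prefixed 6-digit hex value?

reg_0 = 0xDFBE6D
clock 1: out=1, reg = 0x6FDF36
clock 2: out=0, reg = 0x37EF9B
clock 3: out=1, reg = 0x1BF7CD
clock 4: out=1, reg = 0x0DFBE6
clock 5: out=0, reg = 0x06FDF3
clock 6: out=1, reg = 0x837EF9
clock 7: out=1, reg = 0x41BF7C
clock 8: out=0, reg = 0xA0DFBE
clock 9: out=0, reg = 0xD06FDF
clock 10: out=1, reg = 0x6837EF
clock 11: out=1, reg = 0x341BF7
clock 12: out=1, reg = 0x9A0DFB

0x9A0DFB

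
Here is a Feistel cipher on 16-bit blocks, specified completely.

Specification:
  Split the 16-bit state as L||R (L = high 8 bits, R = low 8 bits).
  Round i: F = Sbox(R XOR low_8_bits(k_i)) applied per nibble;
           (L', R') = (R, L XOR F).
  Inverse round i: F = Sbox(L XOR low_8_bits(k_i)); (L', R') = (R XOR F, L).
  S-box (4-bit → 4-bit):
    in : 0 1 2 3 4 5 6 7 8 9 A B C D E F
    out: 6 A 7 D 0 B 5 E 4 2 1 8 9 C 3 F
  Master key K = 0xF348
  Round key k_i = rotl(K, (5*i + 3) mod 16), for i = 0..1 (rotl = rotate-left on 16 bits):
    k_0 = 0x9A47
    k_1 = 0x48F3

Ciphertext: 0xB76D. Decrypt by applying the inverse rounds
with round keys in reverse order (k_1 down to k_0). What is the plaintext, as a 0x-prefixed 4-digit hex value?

0xC66D

s_0 = ciphertext = 0xB76D
s_1 = InvRound(s_0, k_1) = 0x6DB7
s_2 = InvRound(s_1, k_0) = 0xC66D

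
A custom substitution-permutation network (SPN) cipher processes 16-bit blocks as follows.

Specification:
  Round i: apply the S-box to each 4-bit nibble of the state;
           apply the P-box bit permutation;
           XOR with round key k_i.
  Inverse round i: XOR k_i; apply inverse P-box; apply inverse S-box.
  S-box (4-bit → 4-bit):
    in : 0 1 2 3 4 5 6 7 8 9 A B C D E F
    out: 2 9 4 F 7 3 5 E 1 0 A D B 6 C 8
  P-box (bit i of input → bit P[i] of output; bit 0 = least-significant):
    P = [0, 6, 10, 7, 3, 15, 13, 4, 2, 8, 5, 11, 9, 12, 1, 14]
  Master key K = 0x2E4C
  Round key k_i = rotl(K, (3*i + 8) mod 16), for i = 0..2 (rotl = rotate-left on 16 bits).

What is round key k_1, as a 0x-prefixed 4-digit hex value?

0x6172

K = 0x2E4C
k_0 = rotl(K, (3*0+8) mod 16) = rotl(K, 8) = 0x4C2E
k_1 = rotl(K, (3*1+8) mod 16) = rotl(K, 11) = 0x6172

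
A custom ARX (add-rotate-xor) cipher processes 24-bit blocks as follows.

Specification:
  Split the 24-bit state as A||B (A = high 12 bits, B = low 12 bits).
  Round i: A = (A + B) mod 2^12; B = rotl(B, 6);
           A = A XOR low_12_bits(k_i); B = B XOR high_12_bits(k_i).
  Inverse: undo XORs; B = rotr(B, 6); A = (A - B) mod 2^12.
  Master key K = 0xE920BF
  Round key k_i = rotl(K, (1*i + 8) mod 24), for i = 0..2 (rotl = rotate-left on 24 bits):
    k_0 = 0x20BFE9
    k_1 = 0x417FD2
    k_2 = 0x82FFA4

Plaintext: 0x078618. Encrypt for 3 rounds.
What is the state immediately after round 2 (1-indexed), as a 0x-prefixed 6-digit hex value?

0x25E0C7

s_0 = plaintext = 0x078618
s_1 = Round(s_0, k_0) = 0x979413
s_2 = Round(s_1, k_1) = 0x25E0C7
s_3 = Round(s_2, k_2) = 0xC819EC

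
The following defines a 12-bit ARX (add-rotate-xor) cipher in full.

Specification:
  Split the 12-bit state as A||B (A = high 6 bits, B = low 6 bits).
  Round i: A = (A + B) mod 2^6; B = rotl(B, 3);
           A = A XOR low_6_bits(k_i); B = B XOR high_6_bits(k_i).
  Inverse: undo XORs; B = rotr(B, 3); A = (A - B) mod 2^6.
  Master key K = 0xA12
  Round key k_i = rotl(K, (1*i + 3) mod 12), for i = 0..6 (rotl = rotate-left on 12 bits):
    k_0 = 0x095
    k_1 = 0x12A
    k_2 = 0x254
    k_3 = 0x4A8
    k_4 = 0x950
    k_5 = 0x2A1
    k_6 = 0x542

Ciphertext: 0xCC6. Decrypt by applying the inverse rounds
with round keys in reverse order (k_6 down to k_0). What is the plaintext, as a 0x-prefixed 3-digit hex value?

s_0 = ciphertext = 0xCC6
s_1 = InvRound(s_0, k_6) = 0x5DA
s_2 = InvRound(s_1, k_5) = 0xD02
s_3 = InvRound(s_2, k_4) = 0xA3C
s_4 = InvRound(s_3, k_3) = 0x2F5
s_5 = InvRound(s_4, k_2) = 0xE27
s_6 = InvRound(s_5, k_1) = 0xD9C
s_7 = InvRound(s_6, k_0) = 0xC33

0xC33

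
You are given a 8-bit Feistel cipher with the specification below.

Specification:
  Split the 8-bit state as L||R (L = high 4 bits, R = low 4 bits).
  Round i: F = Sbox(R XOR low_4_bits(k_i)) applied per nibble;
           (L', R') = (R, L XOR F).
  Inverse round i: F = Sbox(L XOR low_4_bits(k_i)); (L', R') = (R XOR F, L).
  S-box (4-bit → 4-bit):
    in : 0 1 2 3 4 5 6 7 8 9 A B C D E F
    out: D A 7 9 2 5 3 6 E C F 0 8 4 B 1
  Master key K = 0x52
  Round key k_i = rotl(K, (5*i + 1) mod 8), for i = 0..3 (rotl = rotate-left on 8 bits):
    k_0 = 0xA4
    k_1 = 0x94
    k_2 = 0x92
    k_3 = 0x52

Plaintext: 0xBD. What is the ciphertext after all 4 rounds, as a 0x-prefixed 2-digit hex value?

0x47

s_0 = plaintext = 0xBD
s_1 = Round(s_0, k_0) = 0xD7
s_2 = Round(s_1, k_1) = 0x74
s_3 = Round(s_2, k_2) = 0x44
s_4 = Round(s_3, k_3) = 0x47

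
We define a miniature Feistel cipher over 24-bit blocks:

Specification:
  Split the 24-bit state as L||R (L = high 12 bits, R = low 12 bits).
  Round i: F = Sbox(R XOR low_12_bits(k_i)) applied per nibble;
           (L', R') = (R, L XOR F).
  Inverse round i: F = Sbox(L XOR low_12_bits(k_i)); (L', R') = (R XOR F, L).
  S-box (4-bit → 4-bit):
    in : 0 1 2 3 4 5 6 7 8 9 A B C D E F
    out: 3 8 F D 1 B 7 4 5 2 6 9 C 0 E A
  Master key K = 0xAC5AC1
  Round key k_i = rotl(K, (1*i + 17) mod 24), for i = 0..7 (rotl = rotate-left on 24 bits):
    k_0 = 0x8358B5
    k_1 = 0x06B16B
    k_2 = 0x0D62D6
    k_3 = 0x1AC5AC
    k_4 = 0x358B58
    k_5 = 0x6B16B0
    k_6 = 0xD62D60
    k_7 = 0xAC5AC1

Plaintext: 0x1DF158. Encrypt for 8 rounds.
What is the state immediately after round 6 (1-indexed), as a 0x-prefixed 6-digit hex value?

0x28892E

s_0 = plaintext = 0x1DF158
s_1 = Round(s_0, k_0) = 0x15833F
s_2 = Round(s_1, k_1) = 0x33FEE9
s_3 = Round(s_2, k_2) = 0xEE9FE5
s_4 = Round(s_3, k_3) = 0xFE58FB
s_5 = Round(s_4, k_4) = 0x8FB288
s_6 = Round(s_5, k_5) = 0x28892E
s_7 = Round(s_6, k_6) = 0x92E396
s_8 = Round(s_7, k_7) = 0x396B9A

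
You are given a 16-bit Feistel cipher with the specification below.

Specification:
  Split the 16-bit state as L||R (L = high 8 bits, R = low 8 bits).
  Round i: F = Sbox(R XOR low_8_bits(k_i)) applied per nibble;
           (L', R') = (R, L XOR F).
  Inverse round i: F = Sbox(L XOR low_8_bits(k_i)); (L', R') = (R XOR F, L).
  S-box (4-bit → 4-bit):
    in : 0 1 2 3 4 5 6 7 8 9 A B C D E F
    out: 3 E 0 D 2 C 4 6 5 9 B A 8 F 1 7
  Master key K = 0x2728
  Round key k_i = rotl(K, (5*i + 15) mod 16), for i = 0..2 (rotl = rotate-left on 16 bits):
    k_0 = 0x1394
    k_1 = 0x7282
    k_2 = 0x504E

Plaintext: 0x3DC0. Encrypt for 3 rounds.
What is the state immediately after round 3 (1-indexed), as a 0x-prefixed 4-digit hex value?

0xAFE1

s_0 = plaintext = 0x3DC0
s_1 = Round(s_0, k_0) = 0xC0FF
s_2 = Round(s_1, k_1) = 0xFFAF
s_3 = Round(s_2, k_2) = 0xAFE1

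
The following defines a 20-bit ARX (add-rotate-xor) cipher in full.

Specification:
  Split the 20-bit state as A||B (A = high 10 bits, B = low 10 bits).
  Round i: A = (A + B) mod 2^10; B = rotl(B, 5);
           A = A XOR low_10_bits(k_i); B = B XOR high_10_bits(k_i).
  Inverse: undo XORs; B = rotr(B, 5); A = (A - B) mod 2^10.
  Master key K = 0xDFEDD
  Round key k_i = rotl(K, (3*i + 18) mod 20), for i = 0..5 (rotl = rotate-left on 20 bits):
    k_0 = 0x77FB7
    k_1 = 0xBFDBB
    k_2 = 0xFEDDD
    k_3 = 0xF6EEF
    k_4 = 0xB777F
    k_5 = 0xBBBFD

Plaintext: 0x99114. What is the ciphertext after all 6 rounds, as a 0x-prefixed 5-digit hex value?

0x971F9

s_0 = plaintext = 0x99114
s_1 = Round(s_0, k_0) = 0x33F57
s_2 = Round(s_1, k_1) = 0x67405
s_3 = Round(s_2, k_2) = 0x1FF5B
s_4 = Round(s_3, k_3) = 0x4D4A1
s_5 = Round(s_4, k_4) = 0xAA6F8
s_6 = Round(s_5, k_5) = 0x971F9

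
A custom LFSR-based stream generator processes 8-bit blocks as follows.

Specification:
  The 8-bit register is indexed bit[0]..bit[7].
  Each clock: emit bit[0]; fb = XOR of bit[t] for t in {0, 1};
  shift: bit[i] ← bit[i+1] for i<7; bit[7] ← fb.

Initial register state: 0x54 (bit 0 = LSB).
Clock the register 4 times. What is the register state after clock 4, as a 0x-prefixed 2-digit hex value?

reg_0 = 0x54
clock 1: out=0, reg = 0x2A
clock 2: out=0, reg = 0x95
clock 3: out=1, reg = 0xCA
clock 4: out=0, reg = 0xE5

0xE5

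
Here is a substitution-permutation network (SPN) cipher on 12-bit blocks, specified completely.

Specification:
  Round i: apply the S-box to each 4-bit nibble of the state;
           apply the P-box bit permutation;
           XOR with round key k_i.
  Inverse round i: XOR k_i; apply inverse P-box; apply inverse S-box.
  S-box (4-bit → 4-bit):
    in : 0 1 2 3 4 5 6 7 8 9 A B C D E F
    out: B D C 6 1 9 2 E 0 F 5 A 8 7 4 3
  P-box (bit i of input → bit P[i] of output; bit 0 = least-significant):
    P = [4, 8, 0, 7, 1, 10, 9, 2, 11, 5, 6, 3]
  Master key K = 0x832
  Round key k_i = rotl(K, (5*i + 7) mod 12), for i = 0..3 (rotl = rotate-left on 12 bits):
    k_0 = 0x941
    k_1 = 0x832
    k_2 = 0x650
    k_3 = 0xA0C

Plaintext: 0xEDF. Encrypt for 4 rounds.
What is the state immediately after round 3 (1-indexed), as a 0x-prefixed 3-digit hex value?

0x0EC

s_0 = plaintext = 0xEDF
s_1 = Round(s_0, k_0) = 0xE13
s_2 = Round(s_1, k_1) = 0xB75
s_3 = Round(s_2, k_2) = 0x0EC
s_4 = Round(s_3, k_3) = 0x0A4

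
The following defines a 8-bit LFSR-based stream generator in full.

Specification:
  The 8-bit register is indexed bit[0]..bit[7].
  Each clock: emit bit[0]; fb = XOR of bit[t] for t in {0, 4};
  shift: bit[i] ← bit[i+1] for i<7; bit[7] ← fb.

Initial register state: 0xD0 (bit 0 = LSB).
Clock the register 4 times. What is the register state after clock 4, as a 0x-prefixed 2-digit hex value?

0xDD

reg_0 = 0xD0
clock 1: out=0, reg = 0xE8
clock 2: out=0, reg = 0x74
clock 3: out=0, reg = 0xBA
clock 4: out=0, reg = 0xDD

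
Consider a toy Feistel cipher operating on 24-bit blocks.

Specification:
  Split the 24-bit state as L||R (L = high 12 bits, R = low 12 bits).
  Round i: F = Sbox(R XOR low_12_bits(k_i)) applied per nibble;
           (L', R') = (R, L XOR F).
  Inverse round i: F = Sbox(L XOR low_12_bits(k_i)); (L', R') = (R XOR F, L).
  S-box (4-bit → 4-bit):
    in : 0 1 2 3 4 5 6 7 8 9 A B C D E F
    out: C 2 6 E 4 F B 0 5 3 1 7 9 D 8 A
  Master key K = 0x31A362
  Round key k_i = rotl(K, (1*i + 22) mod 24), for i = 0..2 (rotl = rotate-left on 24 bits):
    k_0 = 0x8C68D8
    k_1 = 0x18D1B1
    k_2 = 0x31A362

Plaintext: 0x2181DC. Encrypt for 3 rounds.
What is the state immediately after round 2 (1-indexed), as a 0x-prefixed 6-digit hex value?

s_0 = plaintext = 0x2181DC
s_1 = Round(s_0, k_0) = 0x1DC1DC
s_2 = Round(s_1, k_1) = 0x1DCD61
s_3 = Round(s_2, k_2) = 0xD61912

0x1DCD61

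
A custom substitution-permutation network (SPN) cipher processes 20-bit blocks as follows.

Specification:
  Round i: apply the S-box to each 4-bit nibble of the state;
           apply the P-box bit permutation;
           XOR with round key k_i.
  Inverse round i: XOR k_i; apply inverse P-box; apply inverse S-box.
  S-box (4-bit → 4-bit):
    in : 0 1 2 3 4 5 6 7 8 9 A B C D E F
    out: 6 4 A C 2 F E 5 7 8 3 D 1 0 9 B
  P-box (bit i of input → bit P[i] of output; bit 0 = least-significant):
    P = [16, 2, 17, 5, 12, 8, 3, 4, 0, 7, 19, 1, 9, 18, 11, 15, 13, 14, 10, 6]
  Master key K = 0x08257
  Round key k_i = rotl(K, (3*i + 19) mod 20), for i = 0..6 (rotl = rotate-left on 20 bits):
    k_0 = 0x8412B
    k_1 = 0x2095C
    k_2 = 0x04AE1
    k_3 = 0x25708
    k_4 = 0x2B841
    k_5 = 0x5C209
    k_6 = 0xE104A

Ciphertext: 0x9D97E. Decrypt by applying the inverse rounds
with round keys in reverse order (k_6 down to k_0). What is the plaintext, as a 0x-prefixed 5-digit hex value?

s_0 = ciphertext = 0x9D97E
s_1 = InvRound(s_0, k_6) = 0x46D25
s_2 = InvRound(s_1, k_5) = 0x7BD0F
s_3 = InvRound(s_2, k_4) = 0x3490A
s_4 = InvRound(s_3, k_3) = 0x179CC
s_5 = InvRound(s_4, k_2) = 0xCCC8F
s_6 = InvRound(s_5, k_1) = 0x62521
s_7 = InvRound(s_6, k_0) = 0x84311

0x84311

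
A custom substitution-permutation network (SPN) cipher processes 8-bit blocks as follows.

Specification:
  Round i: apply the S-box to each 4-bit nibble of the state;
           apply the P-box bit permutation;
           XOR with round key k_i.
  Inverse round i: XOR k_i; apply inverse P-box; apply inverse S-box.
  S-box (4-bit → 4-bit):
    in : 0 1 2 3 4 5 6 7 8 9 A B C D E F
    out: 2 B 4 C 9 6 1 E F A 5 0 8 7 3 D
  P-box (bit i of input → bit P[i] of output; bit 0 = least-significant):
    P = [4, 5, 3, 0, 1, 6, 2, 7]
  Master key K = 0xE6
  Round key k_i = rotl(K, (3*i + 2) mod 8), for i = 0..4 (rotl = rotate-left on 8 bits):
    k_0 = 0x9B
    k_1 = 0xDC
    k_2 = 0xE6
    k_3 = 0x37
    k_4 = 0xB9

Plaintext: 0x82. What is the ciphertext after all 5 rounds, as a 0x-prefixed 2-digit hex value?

s_0 = plaintext = 0x82
s_1 = Round(s_0, k_0) = 0x55
s_2 = Round(s_1, k_1) = 0xB0
s_3 = Round(s_2, k_2) = 0xC6
s_4 = Round(s_3, k_3) = 0xA7
s_5 = Round(s_4, k_4) = 0x96

0x96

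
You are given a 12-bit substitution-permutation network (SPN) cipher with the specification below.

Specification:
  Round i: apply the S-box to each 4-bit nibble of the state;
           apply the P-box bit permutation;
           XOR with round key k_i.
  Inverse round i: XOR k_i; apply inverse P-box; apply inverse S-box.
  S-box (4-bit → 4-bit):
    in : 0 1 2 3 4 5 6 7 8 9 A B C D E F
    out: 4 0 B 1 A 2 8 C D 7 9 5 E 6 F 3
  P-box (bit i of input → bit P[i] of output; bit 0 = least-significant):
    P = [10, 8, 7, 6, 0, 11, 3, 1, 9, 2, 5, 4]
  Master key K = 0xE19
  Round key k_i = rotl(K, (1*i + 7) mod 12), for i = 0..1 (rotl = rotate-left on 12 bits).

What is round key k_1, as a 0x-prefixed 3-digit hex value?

K = 0xE19
k_0 = rotl(K, (1*0+7) mod 12) = rotl(K, 7) = 0xCF0
k_1 = rotl(K, (1*1+7) mod 12) = rotl(K, 8) = 0x9E1

0x9E1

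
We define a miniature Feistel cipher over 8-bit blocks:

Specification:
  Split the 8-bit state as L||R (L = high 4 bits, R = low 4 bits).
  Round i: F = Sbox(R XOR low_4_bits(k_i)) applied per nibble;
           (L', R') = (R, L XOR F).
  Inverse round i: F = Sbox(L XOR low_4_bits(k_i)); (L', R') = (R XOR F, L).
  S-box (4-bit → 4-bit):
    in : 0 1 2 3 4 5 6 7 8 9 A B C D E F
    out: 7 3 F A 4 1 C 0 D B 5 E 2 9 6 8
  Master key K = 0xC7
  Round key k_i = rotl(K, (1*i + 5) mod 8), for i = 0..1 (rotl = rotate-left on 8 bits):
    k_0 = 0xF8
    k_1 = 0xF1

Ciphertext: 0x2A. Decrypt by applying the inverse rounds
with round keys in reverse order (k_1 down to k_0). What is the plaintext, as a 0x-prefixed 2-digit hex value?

0xF0

s_0 = ciphertext = 0x2A
s_1 = InvRound(s_0, k_1) = 0x02
s_2 = InvRound(s_1, k_0) = 0xF0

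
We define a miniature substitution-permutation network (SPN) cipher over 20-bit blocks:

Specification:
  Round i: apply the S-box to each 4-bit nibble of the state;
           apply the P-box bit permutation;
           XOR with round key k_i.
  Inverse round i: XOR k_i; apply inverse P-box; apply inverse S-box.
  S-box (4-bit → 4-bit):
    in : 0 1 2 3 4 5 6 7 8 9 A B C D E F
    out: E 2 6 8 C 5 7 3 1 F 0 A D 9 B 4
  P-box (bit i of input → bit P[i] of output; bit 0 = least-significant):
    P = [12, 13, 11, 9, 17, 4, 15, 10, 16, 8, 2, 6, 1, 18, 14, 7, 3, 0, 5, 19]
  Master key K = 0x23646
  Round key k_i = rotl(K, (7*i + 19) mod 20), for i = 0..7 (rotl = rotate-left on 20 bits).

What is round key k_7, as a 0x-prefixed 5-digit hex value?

0x64623

K = 0x23646
k_0 = rotl(K, (7*0+19) mod 20) = rotl(K, 19) = 0x11B23
k_1 = rotl(K, (7*1+19) mod 20) = rotl(K, 6) = 0xD9188
k_2 = rotl(K, (7*2+19) mod 20) = rotl(K, 13) = 0x8C46C
k_3 = rotl(K, (7*3+19) mod 20) = rotl(K, 0) = 0x23646
k_4 = rotl(K, (7*4+19) mod 20) = rotl(K, 7) = 0xB2311
k_5 = rotl(K, (7*5+19) mod 20) = rotl(K, 14) = 0x188D9
k_6 = rotl(K, (7*6+19) mod 20) = rotl(K, 1) = 0x46C8C
k_7 = rotl(K, (7*7+19) mod 20) = rotl(K, 8) = 0x64623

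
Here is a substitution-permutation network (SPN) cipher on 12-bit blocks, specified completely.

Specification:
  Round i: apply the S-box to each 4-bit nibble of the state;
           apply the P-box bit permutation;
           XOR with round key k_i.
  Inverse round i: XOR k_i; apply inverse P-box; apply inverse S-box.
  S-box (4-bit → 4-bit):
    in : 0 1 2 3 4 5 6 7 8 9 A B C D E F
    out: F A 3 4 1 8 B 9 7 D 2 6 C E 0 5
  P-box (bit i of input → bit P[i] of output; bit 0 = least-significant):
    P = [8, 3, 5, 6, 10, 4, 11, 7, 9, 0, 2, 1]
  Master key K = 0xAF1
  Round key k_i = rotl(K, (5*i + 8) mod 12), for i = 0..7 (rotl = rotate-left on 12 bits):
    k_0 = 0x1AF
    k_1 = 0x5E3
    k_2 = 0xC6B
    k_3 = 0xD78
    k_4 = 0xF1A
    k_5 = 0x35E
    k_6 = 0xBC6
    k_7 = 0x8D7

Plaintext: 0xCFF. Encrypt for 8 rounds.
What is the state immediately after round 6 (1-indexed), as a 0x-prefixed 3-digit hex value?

0x15B

s_0 = plaintext = 0xCFF
s_1 = Round(s_0, k_0) = 0xC89
s_2 = Round(s_1, k_1) = 0x895
s_3 = Round(s_2, k_2) = 0x2AE
s_4 = Round(s_3, k_3) = 0xF69
s_5 = Round(s_4, k_4) = 0x8EE
s_6 = Round(s_5, k_5) = 0x15B
s_7 = Round(s_6, k_6) = 0xB6D
s_8 = Round(s_7, k_7) = 0xC2A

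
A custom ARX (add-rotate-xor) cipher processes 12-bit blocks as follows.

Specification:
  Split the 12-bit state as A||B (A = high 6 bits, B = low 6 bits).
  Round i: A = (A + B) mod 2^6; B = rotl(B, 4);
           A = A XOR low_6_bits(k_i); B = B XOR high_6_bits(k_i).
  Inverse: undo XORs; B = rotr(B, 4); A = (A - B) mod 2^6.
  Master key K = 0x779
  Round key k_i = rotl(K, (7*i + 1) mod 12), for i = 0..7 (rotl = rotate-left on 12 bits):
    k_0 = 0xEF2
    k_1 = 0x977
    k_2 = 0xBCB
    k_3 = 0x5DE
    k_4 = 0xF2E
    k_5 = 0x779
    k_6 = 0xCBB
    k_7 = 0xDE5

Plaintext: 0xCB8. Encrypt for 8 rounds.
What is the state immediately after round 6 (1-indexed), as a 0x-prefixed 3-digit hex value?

s_0 = plaintext = 0xCB8
s_1 = Round(s_0, k_0) = 0x635
s_2 = Round(s_1, k_1) = 0xEB8
s_3 = Round(s_2, k_2) = 0xE61
s_4 = Round(s_3, k_3) = 0x10F
s_5 = Round(s_4, k_4) = 0xF4F
s_6 = Round(s_5, k_5) = 0xD6E
s_7 = Round(s_6, k_6) = 0x619
s_8 = Round(s_7, k_7) = 0x521

0xD6E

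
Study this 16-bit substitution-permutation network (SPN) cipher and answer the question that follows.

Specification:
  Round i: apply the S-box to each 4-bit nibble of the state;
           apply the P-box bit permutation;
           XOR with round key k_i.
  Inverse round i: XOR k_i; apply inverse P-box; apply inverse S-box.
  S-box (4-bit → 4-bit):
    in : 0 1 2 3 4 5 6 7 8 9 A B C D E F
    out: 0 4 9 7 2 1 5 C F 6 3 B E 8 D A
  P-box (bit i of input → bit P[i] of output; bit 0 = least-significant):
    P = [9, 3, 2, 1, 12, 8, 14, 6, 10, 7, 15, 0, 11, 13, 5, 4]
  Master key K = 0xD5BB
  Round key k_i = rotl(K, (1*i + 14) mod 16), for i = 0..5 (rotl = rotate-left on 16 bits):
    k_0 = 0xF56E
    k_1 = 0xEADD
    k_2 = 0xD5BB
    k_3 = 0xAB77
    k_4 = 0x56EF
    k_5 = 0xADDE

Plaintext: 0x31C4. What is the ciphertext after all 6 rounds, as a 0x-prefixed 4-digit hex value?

s_0 = plaintext = 0x31C4
s_1 = Round(s_0, k_0) = 0x1C06
s_2 = Round(s_1, k_1) = 0x6878
s_3 = Round(s_2, k_2) = 0x1B54
s_4 = Round(s_3, k_3) = 0xBFDE
s_5 = Round(s_4, k_4) = 0x7C38
s_6 = Round(s_5, k_5) = 0x7E61

0x7E61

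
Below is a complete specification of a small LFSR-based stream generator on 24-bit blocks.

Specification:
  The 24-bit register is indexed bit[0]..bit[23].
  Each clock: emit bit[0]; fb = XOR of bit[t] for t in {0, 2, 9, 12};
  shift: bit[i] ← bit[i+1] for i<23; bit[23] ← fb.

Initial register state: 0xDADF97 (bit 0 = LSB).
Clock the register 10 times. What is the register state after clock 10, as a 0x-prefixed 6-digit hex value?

0x2C36B7

reg_0 = 0xDADF97
clock 1: out=1, reg = 0x6D6FCB
clock 2: out=1, reg = 0x36B7E5
clock 3: out=1, reg = 0x1B5BF2
clock 4: out=0, reg = 0x0DADF9
clock 5: out=1, reg = 0x86D6FC
clock 6: out=0, reg = 0xC36B7E
clock 7: out=0, reg = 0x61B5BF
clock 8: out=1, reg = 0xB0DADF
clock 9: out=1, reg = 0x586D6F
clock 10: out=1, reg = 0x2C36B7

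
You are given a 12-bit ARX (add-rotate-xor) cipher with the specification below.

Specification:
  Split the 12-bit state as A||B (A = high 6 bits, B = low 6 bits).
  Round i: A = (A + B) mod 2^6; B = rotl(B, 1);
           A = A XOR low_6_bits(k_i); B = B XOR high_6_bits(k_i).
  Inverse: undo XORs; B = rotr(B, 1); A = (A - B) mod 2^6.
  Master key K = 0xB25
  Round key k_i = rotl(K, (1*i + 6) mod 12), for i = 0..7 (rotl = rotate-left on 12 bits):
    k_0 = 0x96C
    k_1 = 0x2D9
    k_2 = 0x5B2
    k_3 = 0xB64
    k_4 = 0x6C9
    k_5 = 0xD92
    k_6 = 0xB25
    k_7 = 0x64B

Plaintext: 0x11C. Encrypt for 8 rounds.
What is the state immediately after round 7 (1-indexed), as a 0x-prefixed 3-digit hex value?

0xF5C

s_0 = plaintext = 0x11C
s_1 = Round(s_0, k_0) = 0x31D
s_2 = Round(s_1, k_1) = 0xC31
s_3 = Round(s_2, k_2) = 0x4F5
s_4 = Round(s_3, k_3) = 0xB06
s_5 = Round(s_4, k_4) = 0xED7
s_6 = Round(s_5, k_5) = 0x018
s_7 = Round(s_6, k_6) = 0xF5C
s_8 = Round(s_7, k_7) = 0x4A1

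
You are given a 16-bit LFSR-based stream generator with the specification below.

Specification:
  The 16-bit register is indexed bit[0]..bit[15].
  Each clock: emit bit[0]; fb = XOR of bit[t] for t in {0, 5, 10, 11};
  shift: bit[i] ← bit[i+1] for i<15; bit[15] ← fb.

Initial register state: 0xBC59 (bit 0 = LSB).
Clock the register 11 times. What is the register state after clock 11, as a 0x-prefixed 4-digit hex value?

0xA477

reg_0 = 0xBC59
clock 1: out=1, reg = 0xDE2C
clock 2: out=0, reg = 0xEF16
clock 3: out=0, reg = 0x778B
clock 4: out=1, reg = 0x3BC5
clock 5: out=1, reg = 0x1DE2
clock 6: out=0, reg = 0x8EF1
clock 7: out=1, reg = 0x4778
clock 8: out=0, reg = 0x23BC
clock 9: out=0, reg = 0x91DE
clock 10: out=0, reg = 0x48EF
clock 11: out=1, reg = 0xA477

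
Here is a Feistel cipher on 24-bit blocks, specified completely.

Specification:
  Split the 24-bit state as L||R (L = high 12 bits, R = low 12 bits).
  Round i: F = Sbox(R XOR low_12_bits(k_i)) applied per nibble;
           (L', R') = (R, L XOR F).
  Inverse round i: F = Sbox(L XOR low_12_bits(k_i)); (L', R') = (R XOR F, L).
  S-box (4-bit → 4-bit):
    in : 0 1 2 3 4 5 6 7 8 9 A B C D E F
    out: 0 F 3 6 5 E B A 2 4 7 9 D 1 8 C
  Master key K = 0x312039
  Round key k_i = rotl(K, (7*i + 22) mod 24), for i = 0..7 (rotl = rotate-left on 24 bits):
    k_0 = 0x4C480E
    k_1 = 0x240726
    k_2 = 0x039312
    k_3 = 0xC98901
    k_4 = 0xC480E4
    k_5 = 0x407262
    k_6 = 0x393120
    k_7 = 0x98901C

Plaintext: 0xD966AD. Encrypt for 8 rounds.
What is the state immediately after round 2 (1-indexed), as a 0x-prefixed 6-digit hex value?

0x5E0576

s_0 = plaintext = 0xD966AD
s_1 = Round(s_0, k_0) = 0x6AD5E0
s_2 = Round(s_1, k_1) = 0x5E0576
s_3 = Round(s_2, k_2) = 0x576E55
s_4 = Round(s_3, k_3) = 0xE55F93
s_5 = Round(s_4, k_4) = 0xF932FF
s_6 = Round(s_5, k_5) = 0x2FFFD2
s_7 = Round(s_6, k_6) = 0xFD2A3C
s_8 = Round(s_7, k_7) = 0xA3C8E2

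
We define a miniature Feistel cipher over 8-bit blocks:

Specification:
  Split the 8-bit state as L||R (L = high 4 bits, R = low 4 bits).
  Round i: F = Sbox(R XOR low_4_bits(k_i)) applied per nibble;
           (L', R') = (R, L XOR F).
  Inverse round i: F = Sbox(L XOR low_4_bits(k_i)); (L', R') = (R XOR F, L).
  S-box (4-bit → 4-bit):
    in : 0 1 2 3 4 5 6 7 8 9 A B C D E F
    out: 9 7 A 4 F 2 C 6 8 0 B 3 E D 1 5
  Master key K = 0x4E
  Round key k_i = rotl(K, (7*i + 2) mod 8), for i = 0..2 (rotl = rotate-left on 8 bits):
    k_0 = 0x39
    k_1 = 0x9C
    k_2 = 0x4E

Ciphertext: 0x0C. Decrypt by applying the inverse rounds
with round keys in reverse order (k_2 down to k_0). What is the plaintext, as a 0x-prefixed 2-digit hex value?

s_0 = ciphertext = 0x0C
s_1 = InvRound(s_0, k_2) = 0xD0
s_2 = InvRound(s_1, k_1) = 0x7D
s_3 = InvRound(s_2, k_0) = 0xC7

0xC7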